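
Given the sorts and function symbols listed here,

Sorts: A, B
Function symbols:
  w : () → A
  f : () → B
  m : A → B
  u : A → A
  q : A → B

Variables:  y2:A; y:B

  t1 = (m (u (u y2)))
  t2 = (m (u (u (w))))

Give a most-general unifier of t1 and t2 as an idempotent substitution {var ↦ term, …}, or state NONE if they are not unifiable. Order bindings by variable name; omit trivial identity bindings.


{y2 ↦ (w)}


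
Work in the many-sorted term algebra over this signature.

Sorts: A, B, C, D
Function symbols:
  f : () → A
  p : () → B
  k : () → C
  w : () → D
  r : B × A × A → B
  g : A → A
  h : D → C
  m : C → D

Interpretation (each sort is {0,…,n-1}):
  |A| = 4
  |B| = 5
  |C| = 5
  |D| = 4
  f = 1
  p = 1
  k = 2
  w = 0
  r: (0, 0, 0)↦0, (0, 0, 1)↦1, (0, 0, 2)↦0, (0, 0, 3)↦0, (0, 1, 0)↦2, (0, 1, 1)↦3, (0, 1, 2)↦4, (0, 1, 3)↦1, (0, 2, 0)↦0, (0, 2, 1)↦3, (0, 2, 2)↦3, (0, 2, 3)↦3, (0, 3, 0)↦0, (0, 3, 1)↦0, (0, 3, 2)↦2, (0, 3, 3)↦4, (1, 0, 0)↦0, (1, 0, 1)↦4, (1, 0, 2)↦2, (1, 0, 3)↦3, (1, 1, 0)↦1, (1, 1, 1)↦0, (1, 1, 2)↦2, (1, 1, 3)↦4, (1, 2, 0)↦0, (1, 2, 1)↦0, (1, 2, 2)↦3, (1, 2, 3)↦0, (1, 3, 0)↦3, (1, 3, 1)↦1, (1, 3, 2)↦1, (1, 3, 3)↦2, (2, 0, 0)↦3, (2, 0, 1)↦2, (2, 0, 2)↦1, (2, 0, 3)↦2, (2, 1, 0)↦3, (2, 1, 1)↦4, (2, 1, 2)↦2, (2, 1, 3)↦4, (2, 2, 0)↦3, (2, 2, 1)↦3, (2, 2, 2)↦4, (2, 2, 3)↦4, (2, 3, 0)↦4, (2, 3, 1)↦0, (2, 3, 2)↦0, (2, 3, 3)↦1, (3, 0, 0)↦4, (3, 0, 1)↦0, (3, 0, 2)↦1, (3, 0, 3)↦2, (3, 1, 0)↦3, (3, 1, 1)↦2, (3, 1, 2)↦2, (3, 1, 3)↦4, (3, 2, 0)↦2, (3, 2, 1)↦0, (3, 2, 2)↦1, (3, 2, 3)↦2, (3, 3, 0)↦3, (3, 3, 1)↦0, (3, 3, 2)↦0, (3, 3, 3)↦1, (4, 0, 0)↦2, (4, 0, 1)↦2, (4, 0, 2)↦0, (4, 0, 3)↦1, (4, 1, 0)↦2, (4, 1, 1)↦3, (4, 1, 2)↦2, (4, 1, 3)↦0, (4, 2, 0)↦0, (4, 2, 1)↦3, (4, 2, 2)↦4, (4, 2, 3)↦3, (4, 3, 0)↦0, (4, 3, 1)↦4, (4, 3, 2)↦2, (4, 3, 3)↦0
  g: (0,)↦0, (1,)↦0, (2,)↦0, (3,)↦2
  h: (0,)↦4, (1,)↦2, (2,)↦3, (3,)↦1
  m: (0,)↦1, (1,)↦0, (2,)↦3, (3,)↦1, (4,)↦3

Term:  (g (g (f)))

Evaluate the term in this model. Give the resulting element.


  f = 1
  (g (f)) = g(1,) = 0
  (g (g (f))) = g(0,) = 0

value = 0


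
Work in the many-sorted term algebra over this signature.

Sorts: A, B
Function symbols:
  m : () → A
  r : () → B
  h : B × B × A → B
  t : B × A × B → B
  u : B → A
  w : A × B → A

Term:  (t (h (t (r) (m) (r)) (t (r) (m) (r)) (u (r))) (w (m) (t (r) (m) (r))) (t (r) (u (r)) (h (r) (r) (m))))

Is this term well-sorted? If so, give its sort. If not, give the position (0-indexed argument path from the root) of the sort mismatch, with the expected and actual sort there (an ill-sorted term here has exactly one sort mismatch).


well-sorted; sort = B

      (r) : B
      (m) : A
      (r) : B
    (t (r) (m) (r)) : B
      (r) : B
      (m) : A
      (r) : B
    (t (r) (m) (r)) : B
      (r) : B
    (u (r)) : A
  (h (t (r) (m) (r)) (t (r) (m) (r)) (u (r))) : B
    (m) : A
      (r) : B
      (m) : A
      (r) : B
    (t (r) (m) (r)) : B
  (w (m) (t (r) (m) (r))) : A
    (r) : B
      (r) : B
    (u (r)) : A
      (r) : B
      (r) : B
      (m) : A
    (h (r) (r) (m)) : B
  (t (r) (u (r)) (h (r) (r) (m))) : B
(t (h (t (r) (m) (r)) (t (r) (m) (r)) (u (r))) (w (m) (t (r) (m) (r))) (t (r) (u (r)) (h (r) (r) (m)))) : B


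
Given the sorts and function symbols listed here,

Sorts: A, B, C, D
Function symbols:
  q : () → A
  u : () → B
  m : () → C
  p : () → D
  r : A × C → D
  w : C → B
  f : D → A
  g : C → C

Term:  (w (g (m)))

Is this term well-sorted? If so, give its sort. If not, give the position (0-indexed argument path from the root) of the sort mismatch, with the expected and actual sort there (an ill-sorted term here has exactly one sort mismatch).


    (m) : C
  (g (m)) : C
(w (g (m))) : B

well-sorted; sort = B


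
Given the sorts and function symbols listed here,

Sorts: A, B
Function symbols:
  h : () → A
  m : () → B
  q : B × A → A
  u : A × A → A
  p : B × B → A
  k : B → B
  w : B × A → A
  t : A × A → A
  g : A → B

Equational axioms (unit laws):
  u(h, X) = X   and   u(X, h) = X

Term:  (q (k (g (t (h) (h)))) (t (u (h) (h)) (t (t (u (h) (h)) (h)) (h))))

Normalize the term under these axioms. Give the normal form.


1. (q (k (g (t (h) (h)))) (t (u (h) (h)) (t (t (u (h) (h)) (h)) (h))))  →  (q (k (g (t (h) (h)))) (t (h) (t (t (u (h) (h)) (h)) (h))))
2. (q (k (g (t (h) (h)))) (t (h) (t (t (u (h) (h)) (h)) (h))))  →  (q (k (g (t (h) (h)))) (t (h) (t (t (h) (h)) (h))))

normal form = (q (k (g (t (h) (h)))) (t (h) (t (t (h) (h)) (h))))


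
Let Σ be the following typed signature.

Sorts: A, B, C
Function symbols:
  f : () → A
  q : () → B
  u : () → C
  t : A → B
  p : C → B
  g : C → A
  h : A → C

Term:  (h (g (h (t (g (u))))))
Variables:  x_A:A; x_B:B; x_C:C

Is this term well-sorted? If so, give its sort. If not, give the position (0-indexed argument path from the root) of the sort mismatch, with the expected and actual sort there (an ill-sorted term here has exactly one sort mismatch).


          (u) : C
        (g (u)) : A
      (t (g (u))) : B
    (h (t (g (u)))) : ✗ arg 0 at [0, 0, 0] has sort B, expected A

ill-sorted at position [0, 0, 0]: expected A, got B


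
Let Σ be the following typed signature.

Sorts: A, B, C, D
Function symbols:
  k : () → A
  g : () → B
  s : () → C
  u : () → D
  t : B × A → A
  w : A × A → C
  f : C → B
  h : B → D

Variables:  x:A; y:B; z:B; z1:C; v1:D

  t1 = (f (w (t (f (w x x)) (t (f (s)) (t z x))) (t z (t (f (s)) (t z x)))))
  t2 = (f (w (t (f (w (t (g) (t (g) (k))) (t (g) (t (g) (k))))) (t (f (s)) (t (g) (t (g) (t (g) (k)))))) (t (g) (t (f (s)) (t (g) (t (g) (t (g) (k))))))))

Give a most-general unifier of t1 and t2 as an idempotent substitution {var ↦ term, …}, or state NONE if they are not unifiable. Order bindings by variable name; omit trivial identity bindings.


{x ↦ (t (g) (t (g) (k))), z ↦ (g)}


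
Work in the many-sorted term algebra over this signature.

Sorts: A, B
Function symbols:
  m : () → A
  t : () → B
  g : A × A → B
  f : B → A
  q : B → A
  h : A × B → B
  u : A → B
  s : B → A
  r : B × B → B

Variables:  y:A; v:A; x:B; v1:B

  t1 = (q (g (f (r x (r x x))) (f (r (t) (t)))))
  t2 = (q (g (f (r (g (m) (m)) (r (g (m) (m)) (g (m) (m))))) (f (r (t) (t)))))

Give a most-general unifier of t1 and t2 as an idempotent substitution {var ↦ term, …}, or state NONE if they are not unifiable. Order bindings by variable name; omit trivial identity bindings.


{x ↦ (g (m) (m))}


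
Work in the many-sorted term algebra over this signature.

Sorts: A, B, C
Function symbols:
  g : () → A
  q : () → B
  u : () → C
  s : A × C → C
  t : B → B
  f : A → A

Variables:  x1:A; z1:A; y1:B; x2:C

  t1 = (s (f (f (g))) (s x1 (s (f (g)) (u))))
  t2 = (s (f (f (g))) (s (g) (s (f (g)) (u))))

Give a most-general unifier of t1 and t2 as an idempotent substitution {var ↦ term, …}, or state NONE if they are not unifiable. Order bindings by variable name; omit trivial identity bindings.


{x1 ↦ (g)}


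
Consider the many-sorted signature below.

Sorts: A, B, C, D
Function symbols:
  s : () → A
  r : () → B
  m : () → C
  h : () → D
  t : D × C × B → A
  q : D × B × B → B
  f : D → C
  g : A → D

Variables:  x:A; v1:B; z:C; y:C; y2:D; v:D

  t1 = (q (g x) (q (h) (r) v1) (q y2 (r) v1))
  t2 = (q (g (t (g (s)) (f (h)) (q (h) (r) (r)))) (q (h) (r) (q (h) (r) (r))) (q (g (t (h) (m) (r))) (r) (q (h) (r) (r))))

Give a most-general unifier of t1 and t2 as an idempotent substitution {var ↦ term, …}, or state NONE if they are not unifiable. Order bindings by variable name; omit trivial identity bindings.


{v1 ↦ (q (h) (r) (r)), x ↦ (t (g (s)) (f (h)) (q (h) (r) (r))), y2 ↦ (g (t (h) (m) (r)))}


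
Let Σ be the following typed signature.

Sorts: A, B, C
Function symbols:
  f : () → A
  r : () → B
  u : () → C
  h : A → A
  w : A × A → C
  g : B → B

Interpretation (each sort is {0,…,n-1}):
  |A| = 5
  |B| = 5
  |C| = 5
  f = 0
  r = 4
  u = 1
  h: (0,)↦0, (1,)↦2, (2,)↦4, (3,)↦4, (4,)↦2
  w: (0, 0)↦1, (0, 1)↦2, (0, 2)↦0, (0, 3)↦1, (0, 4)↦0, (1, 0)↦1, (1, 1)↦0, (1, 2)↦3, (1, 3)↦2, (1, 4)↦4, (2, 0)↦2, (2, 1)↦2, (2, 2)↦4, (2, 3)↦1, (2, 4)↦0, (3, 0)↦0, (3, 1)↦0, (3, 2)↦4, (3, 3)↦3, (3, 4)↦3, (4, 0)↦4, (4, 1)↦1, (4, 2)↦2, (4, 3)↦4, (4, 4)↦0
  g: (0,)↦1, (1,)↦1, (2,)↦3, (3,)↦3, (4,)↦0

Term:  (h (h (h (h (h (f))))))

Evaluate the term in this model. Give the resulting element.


  f = 0
  (h (f)) = h(0,) = 0
  (h (h (f))) = h(0,) = 0
  (h (h (h (f)))) = h(0,) = 0
  (h (h (h (h (f))))) = h(0,) = 0
  (h (h (h (h (h (f)))))) = h(0,) = 0

value = 0


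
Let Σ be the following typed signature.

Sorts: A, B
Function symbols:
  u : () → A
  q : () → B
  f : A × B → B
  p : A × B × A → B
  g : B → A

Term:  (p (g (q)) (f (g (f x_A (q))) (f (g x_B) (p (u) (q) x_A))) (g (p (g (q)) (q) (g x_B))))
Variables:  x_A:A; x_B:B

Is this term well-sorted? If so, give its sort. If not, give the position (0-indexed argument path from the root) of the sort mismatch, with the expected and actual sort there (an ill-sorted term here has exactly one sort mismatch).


    (q) : B
  (g (q)) : A
        x_A : A
        (q) : B
      (f x_A (q)) : B
    (g (f x_A (q))) : A
        x_B : B
      (g x_B) : A
        (u) : A
        (q) : B
        x_A : A
      (p (u) (q) x_A) : B
    (f (g x_B) (p (u) (q) x_A)) : B
  (f (g (f x_A (q))) (f (g x_B) (p (u) (q) x_A))) : B
        (q) : B
      (g (q)) : A
      (q) : B
        x_B : B
      (g x_B) : A
    (p (g (q)) (q) (g x_B)) : B
  (g (p (g (q)) (q) (g x_B))) : A
(p (g (q)) (f (g (f x_A (q))) (f (g x_B) (p (u) (q) x_A))) (g (p (g (q)) (q) (g x_B)))) : B

well-sorted; sort = B


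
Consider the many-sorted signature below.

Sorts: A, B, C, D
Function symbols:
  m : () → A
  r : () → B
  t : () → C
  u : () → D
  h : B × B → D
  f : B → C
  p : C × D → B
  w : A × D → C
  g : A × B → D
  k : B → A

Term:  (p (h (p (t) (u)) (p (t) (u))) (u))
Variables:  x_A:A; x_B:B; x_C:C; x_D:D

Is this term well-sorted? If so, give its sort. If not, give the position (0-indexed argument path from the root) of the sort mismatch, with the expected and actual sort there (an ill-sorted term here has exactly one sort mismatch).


      (t) : C
      (u) : D
    (p (t) (u)) : B
      (t) : C
      (u) : D
    (p (t) (u)) : B
  (h (p (t) (u)) (p (t) (u))) : D
  (u) : D
(p (h (p (t) (u)) (p (t) (u))) (u)) : ✗ arg 0 at [0] has sort D, expected C

ill-sorted at position [0]: expected C, got D


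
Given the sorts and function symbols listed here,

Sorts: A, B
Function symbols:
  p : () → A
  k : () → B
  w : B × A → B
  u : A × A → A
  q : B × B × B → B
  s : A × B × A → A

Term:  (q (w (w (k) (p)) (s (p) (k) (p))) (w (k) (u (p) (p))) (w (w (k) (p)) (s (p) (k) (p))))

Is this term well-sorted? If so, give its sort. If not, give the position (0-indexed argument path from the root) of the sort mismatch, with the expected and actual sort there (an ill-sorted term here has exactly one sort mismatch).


      (k) : B
      (p) : A
    (w (k) (p)) : B
      (p) : A
      (k) : B
      (p) : A
    (s (p) (k) (p)) : A
  (w (w (k) (p)) (s (p) (k) (p))) : B
    (k) : B
      (p) : A
      (p) : A
    (u (p) (p)) : A
  (w (k) (u (p) (p))) : B
      (k) : B
      (p) : A
    (w (k) (p)) : B
      (p) : A
      (k) : B
      (p) : A
    (s (p) (k) (p)) : A
  (w (w (k) (p)) (s (p) (k) (p))) : B
(q (w (w (k) (p)) (s (p) (k) (p))) (w (k) (u (p) (p))) (w (w (k) (p)) (s (p) (k) (p)))) : B

well-sorted; sort = B


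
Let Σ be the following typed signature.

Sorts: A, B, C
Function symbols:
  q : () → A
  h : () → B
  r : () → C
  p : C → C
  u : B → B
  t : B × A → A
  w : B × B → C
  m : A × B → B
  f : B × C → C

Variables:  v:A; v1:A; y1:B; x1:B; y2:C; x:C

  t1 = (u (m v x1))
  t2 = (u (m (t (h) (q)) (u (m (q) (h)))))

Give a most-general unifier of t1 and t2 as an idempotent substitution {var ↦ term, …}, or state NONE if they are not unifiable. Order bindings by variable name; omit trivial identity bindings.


{v ↦ (t (h) (q)), x1 ↦ (u (m (q) (h)))}


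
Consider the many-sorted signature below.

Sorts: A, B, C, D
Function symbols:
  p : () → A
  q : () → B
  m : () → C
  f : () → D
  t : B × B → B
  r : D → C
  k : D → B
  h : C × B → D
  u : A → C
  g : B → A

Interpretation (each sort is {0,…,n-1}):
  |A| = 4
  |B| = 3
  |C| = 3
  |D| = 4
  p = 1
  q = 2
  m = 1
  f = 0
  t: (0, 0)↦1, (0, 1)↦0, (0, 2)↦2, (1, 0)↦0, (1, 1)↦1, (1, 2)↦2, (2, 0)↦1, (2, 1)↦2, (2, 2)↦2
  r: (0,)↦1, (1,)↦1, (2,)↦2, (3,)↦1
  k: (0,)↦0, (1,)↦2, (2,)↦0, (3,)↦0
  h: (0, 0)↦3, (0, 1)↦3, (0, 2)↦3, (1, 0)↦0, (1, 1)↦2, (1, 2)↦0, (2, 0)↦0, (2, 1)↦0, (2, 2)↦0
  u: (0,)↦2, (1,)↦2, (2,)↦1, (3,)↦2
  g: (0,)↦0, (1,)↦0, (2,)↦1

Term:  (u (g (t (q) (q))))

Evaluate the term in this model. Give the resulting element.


  q = 2
  q = 2
  (t (q) (q)) = t(2, 2) = 2
  (g (t (q) (q))) = g(2,) = 1
  (u (g (t (q) (q)))) = u(1,) = 2

value = 2


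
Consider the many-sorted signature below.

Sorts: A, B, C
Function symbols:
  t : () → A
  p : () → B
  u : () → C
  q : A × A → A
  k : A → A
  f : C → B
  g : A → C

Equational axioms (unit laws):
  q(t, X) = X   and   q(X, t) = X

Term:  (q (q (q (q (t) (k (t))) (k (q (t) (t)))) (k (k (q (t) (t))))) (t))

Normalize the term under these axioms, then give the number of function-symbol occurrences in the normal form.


size = 9

1. (q (q (q (q (t) (k (t))) (k (q (t) (t)))) (k (k (q (t) (t))))) (t))  →  (q (q (q (t) (k (t))) (k (q (t) (t)))) (k (k (q (t) (t)))))
2. (q (q (q (t) (k (t))) (k (q (t) (t)))) (k (k (q (t) (t)))))  →  (q (q (k (t)) (k (q (t) (t)))) (k (k (q (t) (t)))))
3. (q (q (k (t)) (k (q (t) (t)))) (k (k (q (t) (t)))))  →  (q (q (k (t)) (k (t))) (k (k (q (t) (t)))))
4. (q (q (k (t)) (k (t))) (k (k (q (t) (t)))))  →  (q (q (k (t)) (k (t))) (k (k (t))))
normal form: (q (q (k (t)) (k (t))) (k (k (t))))


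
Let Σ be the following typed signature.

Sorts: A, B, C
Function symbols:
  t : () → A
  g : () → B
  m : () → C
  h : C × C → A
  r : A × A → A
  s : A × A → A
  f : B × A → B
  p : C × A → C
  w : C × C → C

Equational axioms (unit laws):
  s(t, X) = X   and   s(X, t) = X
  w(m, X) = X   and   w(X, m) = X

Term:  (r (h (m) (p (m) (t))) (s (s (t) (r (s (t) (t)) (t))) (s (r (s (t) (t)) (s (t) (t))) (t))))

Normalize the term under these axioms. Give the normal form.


normal form = (r (h (m) (p (m) (t))) (s (r (t) (t)) (r (t) (t))))

1. (r (h (m) (p (m) (t))) (s (s (t) (r (s (t) (t)) (t))) (s (r (s (t) (t)) (s (t) (t))) (t))))  →  (r (h (m) (p (m) (t))) (s (r (s (t) (t)) (t)) (s (r (s (t) (t)) (s (t) (t))) (t))))
2. (r (h (m) (p (m) (t))) (s (r (s (t) (t)) (t)) (s (r (s (t) (t)) (s (t) (t))) (t))))  →  (r (h (m) (p (m) (t))) (s (r (t) (t)) (s (r (s (t) (t)) (s (t) (t))) (t))))
3. (r (h (m) (p (m) (t))) (s (r (t) (t)) (s (r (s (t) (t)) (s (t) (t))) (t))))  →  (r (h (m) (p (m) (t))) (s (r (t) (t)) (r (s (t) (t)) (s (t) (t)))))
4. (r (h (m) (p (m) (t))) (s (r (t) (t)) (r (s (t) (t)) (s (t) (t)))))  →  (r (h (m) (p (m) (t))) (s (r (t) (t)) (r (t) (s (t) (t)))))
5. (r (h (m) (p (m) (t))) (s (r (t) (t)) (r (t) (s (t) (t)))))  →  (r (h (m) (p (m) (t))) (s (r (t) (t)) (r (t) (t))))


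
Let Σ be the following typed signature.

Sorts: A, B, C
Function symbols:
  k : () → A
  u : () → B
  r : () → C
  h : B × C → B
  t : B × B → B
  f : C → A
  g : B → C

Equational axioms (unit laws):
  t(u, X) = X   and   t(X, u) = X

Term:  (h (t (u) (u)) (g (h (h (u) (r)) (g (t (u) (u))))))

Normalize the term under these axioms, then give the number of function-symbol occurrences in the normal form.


size = 9

1. (h (t (u) (u)) (g (h (h (u) (r)) (g (t (u) (u))))))  →  (h (u) (g (h (h (u) (r)) (g (t (u) (u))))))
2. (h (u) (g (h (h (u) (r)) (g (t (u) (u))))))  →  (h (u) (g (h (h (u) (r)) (g (u)))))
normal form: (h (u) (g (h (h (u) (r)) (g (u)))))


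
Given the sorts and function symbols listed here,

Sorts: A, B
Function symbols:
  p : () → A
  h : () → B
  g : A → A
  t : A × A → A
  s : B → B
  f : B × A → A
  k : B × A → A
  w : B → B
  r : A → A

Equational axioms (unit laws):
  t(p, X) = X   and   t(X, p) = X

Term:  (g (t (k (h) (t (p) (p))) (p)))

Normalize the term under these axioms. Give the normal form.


1. (g (t (k (h) (t (p) (p))) (p)))  →  (g (k (h) (t (p) (p))))
2. (g (k (h) (t (p) (p))))  →  (g (k (h) (p)))

normal form = (g (k (h) (p)))


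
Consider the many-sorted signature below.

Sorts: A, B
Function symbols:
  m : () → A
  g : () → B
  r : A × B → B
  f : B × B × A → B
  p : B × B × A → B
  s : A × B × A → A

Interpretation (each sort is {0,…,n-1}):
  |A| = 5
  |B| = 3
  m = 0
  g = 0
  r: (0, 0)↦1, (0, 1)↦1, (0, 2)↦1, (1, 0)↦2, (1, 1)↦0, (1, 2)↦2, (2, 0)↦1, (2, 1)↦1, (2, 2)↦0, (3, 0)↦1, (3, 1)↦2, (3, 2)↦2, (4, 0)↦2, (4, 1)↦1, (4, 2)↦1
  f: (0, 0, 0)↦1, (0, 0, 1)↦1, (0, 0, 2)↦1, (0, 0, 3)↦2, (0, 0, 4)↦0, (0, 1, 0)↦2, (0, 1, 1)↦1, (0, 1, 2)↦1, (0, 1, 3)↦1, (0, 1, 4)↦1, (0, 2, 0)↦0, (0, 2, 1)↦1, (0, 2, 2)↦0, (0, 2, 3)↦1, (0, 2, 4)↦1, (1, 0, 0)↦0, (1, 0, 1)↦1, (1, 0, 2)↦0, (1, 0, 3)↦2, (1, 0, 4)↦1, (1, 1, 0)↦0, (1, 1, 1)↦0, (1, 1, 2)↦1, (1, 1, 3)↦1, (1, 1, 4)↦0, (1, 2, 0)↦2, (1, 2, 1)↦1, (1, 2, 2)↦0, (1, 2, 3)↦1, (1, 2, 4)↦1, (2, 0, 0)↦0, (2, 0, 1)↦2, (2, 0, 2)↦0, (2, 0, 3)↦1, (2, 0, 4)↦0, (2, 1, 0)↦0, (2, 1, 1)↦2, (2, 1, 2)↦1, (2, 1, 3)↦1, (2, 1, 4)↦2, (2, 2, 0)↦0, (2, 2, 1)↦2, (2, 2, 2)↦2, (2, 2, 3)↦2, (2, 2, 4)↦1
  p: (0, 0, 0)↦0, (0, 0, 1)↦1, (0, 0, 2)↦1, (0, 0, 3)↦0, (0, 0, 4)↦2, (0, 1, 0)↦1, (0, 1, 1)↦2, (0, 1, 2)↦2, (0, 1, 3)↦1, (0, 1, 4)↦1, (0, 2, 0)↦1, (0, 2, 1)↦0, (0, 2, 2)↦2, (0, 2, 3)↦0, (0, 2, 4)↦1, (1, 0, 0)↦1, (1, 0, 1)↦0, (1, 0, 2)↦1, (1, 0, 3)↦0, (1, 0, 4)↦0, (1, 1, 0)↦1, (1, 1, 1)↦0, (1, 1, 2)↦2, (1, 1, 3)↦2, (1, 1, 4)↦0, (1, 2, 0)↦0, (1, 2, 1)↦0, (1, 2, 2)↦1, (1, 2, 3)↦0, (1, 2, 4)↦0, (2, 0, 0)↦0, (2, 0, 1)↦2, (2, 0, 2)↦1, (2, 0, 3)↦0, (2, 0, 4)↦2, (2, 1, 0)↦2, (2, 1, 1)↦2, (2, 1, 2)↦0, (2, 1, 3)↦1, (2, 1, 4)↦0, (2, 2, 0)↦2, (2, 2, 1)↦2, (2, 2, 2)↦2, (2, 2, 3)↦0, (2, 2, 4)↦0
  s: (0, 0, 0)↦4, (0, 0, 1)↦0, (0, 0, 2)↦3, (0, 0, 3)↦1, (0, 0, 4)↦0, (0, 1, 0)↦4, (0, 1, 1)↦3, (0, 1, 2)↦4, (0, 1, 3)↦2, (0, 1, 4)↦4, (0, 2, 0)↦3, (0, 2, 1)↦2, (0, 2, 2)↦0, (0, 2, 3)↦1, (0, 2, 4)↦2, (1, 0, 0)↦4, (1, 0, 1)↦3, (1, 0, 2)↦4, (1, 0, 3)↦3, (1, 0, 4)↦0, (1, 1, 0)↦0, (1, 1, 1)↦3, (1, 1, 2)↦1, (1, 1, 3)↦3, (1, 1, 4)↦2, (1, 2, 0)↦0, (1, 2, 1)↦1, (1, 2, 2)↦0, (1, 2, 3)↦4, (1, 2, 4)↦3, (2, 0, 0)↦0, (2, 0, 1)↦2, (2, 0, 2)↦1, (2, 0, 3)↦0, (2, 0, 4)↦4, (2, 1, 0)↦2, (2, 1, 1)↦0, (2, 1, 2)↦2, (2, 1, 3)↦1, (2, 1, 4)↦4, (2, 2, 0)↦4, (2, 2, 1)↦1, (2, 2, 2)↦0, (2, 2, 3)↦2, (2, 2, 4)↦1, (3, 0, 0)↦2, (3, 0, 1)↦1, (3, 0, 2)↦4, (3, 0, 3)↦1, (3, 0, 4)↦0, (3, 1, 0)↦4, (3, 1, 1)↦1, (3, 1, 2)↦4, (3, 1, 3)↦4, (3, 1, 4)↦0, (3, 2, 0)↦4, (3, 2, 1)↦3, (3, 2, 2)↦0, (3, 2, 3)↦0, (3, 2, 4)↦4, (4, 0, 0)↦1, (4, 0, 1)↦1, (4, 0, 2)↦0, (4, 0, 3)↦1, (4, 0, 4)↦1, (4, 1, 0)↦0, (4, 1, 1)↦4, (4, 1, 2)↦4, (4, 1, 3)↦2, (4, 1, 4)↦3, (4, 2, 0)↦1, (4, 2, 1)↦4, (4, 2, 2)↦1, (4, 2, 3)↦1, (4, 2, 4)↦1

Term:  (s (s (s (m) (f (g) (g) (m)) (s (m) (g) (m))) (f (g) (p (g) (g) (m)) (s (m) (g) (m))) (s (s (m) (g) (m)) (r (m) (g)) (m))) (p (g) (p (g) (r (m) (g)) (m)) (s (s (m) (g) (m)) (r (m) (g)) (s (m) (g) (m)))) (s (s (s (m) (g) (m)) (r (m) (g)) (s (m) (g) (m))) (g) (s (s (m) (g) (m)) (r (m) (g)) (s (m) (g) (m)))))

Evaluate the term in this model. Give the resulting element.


value = 3

  m = 0
  g = 0
  g = 0
  m = 0
  (f (g) (g) (m)) = f(0, 0, 0) = 1
  m = 0
  g = 0
  m = 0
  (s (m) (g) (m)) = s(0, 0, 0) = 4
  (s (m) (f (g) (g) (m)) (s (m) (g) (m))) = s(0, 1, 4) = 4
  g = 0
  g = 0
  g = 0
  m = 0
  (p (g) (g) (m)) = p(0, 0, 0) = 0
  m = 0
  g = 0
  m = 0
  (s (m) (g) (m)) = s(0, 0, 0) = 4
  (f (g) (p (g) (g) (m)) (s (m) (g) (m))) = f(0, 0, 4) = 0
  m = 0
  g = 0
  m = 0
  (s (m) (g) (m)) = s(0, 0, 0) = 4
  m = 0
  g = 0
  (r (m) (g)) = r(0, 0) = 1
  m = 0
  (s (s (m) (g) (m)) (r (m) (g)) (m)) = s(4, 1, 0) = 0
  (s (s (m) (f (g) (g) (m)) (s (m) (g) (m))) (f (g) (p (g) (g) (m)) (s (m) (g) (m))) (s (s (m) (g) (m)) (r (m) (g)) (m))) = s(4, 0, 0) = 1
  g = 0
  g = 0
  m = 0
  g = 0
  (r (m) (g)) = r(0, 0) = 1
  m = 0
  (p (g) (r (m) (g)) (m)) = p(0, 1, 0) = 1
  m = 0
  g = 0
  m = 0
  (s (m) (g) (m)) = s(0, 0, 0) = 4
  m = 0
  g = 0
  (r (m) (g)) = r(0, 0) = 1
  m = 0
  g = 0
  m = 0
  (s (m) (g) (m)) = s(0, 0, 0) = 4
  (s (s (m) (g) (m)) (r (m) (g)) (s (m) (g) (m))) = s(4, 1, 4) = 3
  (p (g) (p (g) (r (m) (g)) (m)) (s (s (m) (g) (m)) (r (m) (g)) (s (m) (g) (m)))) = p(0, 1, 3) = 1
  m = 0
  g = 0
  m = 0
  (s (m) (g) (m)) = s(0, 0, 0) = 4
  m = 0
  g = 0
  (r (m) (g)) = r(0, 0) = 1
  m = 0
  g = 0
  m = 0
  (s (m) (g) (m)) = s(0, 0, 0) = 4
  (s (s (m) (g) (m)) (r (m) (g)) (s (m) (g) (m))) = s(4, 1, 4) = 3
  g = 0
  m = 0
  g = 0
  m = 0
  (s (m) (g) (m)) = s(0, 0, 0) = 4
  m = 0
  g = 0
  (r (m) (g)) = r(0, 0) = 1
  m = 0
  g = 0
  m = 0
  (s (m) (g) (m)) = s(0, 0, 0) = 4
  (s (s (m) (g) (m)) (r (m) (g)) (s (m) (g) (m))) = s(4, 1, 4) = 3
  (s (s (s (m) (g) (m)) (r (m) (g)) (s (m) (g) (m))) (g) (s (s (m) (g) (m)) (r (m) (g)) (s (m) (g) (m)))) = s(3, 0, 3) = 1
  (s (s (s (m) (f (g) (g) (m)) (s (m) (g) (m))) (f (g) (p (g) (g) (m)) (s (m) (g) (m))) (s (s (m) (g) (m)) (r (m) (g)) (m))) (p (g) (p (g) (r (m) (g)) (m)) (s (s (m) (g) (m)) (r (m) (g)) (s (m) (g) (m)))) (s (s (s (m) (g) (m)) (r (m) (g)) (s (m) (g) (m))) (g) (s (s (m) (g) (m)) (r (m) (g)) (s (m) (g) (m))))) = s(1, 1, 1) = 3


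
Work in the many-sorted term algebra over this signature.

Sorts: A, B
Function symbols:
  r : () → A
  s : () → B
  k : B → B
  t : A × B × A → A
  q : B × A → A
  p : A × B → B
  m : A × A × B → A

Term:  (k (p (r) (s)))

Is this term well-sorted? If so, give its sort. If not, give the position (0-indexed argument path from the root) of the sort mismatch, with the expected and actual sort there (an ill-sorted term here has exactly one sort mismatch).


well-sorted; sort = B

    (r) : A
    (s) : B
  (p (r) (s)) : B
(k (p (r) (s))) : B


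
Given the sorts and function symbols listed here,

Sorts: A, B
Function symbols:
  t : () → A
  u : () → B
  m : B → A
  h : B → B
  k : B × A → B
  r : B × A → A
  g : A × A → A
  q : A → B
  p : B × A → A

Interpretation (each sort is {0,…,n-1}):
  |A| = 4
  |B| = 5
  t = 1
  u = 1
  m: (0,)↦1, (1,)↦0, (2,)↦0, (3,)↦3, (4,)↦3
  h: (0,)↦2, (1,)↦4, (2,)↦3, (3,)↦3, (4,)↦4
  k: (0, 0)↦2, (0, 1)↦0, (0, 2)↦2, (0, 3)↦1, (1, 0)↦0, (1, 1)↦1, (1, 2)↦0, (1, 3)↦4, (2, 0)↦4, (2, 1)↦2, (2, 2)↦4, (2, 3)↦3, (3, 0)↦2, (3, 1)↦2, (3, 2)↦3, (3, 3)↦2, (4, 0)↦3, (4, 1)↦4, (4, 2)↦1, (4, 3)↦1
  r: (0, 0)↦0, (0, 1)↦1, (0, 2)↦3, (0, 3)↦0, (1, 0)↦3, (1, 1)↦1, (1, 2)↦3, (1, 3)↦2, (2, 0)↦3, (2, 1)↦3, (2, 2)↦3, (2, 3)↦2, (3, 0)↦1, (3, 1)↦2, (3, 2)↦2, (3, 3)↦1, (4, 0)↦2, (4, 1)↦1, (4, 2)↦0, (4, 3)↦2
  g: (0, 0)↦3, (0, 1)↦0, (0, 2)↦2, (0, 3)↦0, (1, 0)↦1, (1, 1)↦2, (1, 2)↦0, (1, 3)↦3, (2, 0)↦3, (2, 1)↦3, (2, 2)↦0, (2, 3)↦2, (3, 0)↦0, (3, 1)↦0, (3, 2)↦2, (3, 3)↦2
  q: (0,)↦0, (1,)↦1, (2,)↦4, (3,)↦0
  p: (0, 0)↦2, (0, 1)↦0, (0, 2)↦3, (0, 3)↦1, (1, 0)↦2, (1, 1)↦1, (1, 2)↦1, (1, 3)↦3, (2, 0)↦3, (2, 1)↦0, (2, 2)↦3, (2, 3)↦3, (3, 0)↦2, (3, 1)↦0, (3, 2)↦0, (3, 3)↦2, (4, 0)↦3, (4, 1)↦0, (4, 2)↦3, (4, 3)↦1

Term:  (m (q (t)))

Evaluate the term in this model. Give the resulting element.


value = 0

  t = 1
  (q (t)) = q(1,) = 1
  (m (q (t))) = m(1,) = 0


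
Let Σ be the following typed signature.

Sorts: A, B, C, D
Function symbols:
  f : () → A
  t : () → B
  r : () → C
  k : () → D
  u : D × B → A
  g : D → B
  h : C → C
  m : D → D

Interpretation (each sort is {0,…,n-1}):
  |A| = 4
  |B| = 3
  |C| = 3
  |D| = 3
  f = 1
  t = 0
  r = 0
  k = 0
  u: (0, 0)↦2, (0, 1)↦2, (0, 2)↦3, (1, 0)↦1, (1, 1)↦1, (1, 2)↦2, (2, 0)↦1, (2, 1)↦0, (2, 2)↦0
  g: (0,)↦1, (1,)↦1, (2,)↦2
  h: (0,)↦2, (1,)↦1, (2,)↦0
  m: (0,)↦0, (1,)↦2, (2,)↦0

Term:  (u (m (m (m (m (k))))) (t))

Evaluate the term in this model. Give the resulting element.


  k = 0
  (m (k)) = m(0,) = 0
  (m (m (k))) = m(0,) = 0
  (m (m (m (k)))) = m(0,) = 0
  (m (m (m (m (k))))) = m(0,) = 0
  t = 0
  (u (m (m (m (m (k))))) (t)) = u(0, 0) = 2

value = 2


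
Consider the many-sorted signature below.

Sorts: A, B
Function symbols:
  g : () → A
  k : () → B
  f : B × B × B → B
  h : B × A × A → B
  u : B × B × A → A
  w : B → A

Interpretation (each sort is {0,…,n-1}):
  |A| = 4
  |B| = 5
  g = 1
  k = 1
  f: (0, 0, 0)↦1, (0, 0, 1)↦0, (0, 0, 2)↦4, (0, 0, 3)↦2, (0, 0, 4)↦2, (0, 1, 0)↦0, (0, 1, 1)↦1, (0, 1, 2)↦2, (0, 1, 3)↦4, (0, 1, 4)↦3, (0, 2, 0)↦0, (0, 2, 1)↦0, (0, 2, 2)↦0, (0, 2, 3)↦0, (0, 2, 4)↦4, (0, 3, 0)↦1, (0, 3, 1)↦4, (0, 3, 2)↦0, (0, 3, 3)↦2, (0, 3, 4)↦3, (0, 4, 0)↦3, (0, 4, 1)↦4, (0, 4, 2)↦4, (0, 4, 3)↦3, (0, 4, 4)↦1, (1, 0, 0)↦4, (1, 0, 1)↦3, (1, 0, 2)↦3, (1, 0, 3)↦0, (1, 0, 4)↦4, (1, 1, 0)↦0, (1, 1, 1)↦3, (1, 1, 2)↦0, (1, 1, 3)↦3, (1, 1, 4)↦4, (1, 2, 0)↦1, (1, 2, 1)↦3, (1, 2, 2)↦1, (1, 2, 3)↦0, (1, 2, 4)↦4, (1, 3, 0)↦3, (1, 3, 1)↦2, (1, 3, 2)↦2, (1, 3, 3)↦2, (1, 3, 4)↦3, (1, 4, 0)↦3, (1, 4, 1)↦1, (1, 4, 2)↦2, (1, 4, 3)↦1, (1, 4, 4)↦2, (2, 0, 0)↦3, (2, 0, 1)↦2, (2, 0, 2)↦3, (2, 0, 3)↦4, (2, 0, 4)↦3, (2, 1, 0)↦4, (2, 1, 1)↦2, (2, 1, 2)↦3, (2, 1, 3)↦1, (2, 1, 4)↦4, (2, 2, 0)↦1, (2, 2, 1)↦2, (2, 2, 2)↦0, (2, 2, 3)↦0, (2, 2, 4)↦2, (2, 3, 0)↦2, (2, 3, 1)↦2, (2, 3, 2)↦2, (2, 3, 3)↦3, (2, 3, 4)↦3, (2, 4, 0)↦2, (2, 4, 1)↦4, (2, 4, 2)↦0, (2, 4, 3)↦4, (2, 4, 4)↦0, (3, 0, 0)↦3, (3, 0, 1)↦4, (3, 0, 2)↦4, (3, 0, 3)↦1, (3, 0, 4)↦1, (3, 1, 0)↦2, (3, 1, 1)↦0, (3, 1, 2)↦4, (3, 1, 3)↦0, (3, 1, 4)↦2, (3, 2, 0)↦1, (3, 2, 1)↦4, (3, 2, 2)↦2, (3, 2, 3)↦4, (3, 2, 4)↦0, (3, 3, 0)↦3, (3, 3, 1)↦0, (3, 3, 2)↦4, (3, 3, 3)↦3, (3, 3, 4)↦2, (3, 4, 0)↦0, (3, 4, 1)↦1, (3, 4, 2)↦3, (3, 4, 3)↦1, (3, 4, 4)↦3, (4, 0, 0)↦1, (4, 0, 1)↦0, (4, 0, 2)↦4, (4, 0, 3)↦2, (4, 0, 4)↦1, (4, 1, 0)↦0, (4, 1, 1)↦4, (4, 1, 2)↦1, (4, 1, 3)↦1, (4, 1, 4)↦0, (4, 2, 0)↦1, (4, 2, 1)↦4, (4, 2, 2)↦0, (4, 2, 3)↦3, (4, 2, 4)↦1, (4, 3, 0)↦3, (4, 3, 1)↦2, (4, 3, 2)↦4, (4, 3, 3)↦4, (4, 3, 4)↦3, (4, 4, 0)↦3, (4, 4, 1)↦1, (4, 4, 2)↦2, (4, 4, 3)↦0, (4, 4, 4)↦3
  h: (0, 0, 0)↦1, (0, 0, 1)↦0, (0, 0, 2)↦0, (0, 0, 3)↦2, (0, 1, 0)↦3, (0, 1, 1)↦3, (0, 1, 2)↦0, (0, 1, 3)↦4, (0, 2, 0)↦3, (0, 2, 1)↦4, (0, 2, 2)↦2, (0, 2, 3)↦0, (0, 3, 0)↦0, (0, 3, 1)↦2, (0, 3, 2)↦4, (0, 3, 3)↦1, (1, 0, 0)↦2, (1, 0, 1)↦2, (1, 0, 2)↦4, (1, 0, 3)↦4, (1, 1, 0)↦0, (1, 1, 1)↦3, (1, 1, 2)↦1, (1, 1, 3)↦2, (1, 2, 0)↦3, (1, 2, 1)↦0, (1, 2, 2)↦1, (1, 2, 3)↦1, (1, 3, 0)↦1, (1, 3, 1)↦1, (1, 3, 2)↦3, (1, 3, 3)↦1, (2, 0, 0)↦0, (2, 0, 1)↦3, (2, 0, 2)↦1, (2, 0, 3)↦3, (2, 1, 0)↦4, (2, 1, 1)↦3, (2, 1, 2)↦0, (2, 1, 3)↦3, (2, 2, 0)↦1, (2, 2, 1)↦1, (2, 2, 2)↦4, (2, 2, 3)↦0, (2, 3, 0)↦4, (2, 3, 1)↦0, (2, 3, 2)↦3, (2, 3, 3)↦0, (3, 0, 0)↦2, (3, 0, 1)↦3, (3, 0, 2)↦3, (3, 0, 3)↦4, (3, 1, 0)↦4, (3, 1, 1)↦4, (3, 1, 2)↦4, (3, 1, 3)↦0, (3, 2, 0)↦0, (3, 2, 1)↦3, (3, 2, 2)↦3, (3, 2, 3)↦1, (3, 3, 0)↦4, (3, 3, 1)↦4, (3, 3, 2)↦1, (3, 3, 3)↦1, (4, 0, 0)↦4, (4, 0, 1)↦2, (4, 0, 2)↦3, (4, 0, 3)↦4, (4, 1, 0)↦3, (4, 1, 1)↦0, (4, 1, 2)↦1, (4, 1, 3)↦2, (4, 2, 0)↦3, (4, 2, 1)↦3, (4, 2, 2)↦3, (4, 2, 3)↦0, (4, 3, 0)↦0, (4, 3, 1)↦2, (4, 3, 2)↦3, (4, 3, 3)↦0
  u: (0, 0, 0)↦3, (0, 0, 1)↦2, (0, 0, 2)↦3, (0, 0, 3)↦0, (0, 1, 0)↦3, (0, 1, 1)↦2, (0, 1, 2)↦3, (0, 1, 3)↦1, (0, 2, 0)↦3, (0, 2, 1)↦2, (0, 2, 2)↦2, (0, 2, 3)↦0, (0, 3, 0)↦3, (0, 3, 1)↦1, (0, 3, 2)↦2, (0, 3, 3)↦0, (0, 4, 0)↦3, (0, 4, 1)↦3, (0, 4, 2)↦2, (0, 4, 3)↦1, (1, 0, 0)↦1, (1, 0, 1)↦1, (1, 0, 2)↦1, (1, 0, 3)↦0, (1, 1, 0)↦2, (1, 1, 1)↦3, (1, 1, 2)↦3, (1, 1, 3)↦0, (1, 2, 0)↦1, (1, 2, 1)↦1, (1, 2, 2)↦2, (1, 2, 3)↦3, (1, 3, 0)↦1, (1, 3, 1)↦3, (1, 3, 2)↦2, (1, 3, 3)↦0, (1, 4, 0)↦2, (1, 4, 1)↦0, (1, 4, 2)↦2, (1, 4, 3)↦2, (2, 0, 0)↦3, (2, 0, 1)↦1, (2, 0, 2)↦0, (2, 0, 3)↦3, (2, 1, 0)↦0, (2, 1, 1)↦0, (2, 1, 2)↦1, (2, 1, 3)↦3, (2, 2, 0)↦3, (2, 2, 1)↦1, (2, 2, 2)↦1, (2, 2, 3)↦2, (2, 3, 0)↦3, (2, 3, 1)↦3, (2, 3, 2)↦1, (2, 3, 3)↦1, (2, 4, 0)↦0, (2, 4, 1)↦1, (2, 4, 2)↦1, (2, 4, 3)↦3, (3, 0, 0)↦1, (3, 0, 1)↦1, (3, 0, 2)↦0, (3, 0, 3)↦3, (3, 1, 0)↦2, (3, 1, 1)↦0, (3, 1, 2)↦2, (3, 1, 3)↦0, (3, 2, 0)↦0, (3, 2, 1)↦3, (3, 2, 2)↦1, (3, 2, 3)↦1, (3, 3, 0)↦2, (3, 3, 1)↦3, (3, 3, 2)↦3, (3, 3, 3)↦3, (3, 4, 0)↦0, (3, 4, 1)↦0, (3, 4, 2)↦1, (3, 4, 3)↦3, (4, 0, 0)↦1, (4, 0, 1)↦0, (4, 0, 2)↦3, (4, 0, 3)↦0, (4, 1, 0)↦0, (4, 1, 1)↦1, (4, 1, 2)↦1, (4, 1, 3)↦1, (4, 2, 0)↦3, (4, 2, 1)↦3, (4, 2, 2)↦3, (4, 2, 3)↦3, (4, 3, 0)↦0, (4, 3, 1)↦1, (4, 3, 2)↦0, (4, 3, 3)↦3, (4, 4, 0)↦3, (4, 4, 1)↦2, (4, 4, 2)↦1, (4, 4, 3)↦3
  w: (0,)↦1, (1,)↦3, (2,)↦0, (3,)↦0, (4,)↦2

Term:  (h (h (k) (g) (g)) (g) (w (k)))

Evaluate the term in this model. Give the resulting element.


value = 0

  k = 1
  g = 1
  g = 1
  (h (k) (g) (g)) = h(1, 1, 1) = 3
  g = 1
  k = 1
  (w (k)) = w(1,) = 3
  (h (h (k) (g) (g)) (g) (w (k))) = h(3, 1, 3) = 0


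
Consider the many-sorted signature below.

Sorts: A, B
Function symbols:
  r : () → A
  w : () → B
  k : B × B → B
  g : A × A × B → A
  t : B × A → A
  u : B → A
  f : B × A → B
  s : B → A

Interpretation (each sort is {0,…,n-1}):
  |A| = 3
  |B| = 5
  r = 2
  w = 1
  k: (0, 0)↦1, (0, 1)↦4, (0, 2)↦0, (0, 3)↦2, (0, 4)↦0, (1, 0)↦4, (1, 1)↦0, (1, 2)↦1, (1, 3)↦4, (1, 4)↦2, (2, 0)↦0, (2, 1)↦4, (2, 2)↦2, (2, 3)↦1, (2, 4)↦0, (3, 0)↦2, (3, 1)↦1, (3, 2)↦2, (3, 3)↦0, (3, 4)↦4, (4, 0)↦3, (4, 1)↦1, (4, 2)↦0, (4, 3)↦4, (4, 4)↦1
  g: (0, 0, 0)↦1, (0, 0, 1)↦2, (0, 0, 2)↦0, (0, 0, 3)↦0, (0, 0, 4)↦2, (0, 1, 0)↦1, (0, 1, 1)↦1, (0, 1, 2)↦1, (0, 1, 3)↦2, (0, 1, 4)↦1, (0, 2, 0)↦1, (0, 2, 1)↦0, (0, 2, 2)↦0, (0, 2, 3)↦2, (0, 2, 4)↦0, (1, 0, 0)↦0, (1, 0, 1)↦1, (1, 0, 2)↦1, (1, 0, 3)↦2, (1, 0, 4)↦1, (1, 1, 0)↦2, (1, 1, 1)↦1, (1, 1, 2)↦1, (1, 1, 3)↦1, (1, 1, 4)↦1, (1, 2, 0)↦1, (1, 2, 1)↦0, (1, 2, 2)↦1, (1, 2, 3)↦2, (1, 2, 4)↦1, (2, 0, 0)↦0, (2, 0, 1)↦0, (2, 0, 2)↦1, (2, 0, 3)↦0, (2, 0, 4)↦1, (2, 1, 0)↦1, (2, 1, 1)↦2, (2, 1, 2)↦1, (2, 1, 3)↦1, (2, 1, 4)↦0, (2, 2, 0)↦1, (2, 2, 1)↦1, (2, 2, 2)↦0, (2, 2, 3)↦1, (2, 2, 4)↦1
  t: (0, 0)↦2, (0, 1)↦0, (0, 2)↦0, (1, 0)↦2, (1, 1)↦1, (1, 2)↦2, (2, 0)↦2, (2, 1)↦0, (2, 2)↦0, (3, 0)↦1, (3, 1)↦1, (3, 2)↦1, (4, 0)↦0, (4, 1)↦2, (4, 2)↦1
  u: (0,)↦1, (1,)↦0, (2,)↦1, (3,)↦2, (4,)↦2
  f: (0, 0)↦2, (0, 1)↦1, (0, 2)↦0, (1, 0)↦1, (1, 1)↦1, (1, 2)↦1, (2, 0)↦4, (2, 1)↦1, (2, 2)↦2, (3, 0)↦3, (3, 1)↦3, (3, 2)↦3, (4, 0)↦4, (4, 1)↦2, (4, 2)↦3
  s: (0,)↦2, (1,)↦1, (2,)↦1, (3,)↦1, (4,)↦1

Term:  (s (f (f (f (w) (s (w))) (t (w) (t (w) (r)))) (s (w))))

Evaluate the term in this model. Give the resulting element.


value = 1

  w = 1
  w = 1
  (s (w)) = s(1,) = 1
  (f (w) (s (w))) = f(1, 1) = 1
  w = 1
  w = 1
  r = 2
  (t (w) (r)) = t(1, 2) = 2
  (t (w) (t (w) (r))) = t(1, 2) = 2
  (f (f (w) (s (w))) (t (w) (t (w) (r)))) = f(1, 2) = 1
  w = 1
  (s (w)) = s(1,) = 1
  (f (f (f (w) (s (w))) (t (w) (t (w) (r)))) (s (w))) = f(1, 1) = 1
  (s (f (f (f (w) (s (w))) (t (w) (t (w) (r)))) (s (w)))) = s(1,) = 1


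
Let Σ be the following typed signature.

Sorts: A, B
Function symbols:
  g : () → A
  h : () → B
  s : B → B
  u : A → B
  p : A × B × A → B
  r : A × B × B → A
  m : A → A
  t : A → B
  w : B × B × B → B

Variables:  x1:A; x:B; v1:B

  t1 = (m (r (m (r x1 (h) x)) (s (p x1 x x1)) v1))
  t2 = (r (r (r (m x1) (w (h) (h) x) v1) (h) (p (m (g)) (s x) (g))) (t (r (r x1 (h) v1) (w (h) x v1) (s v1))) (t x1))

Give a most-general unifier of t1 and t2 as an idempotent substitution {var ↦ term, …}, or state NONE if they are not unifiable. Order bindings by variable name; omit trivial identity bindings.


NONE (not unifiable)

head clash or occurs-check failure — not unifiable


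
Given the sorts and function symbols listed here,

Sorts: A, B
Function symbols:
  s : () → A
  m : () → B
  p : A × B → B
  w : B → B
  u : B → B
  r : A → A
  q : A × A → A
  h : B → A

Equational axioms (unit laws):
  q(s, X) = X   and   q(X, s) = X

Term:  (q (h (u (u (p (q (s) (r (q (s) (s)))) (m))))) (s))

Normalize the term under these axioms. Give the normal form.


normal form = (h (u (u (p (r (s)) (m)))))

1. (q (h (u (u (p (q (s) (r (q (s) (s)))) (m))))) (s))  →  (h (u (u (p (q (s) (r (q (s) (s)))) (m)))))
2. (h (u (u (p (q (s) (r (q (s) (s)))) (m)))))  →  (h (u (u (p (r (q (s) (s))) (m)))))
3. (h (u (u (p (r (q (s) (s))) (m)))))  →  (h (u (u (p (r (s)) (m)))))


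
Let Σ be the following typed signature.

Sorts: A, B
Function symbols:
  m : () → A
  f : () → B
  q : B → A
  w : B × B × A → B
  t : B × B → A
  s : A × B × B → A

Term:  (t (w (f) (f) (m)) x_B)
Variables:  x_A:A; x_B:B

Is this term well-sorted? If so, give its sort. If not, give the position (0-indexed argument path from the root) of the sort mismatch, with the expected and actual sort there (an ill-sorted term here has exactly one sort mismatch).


well-sorted; sort = A

    (f) : B
    (f) : B
    (m) : A
  (w (f) (f) (m)) : B
  x_B : B
(t (w (f) (f) (m)) x_B) : A


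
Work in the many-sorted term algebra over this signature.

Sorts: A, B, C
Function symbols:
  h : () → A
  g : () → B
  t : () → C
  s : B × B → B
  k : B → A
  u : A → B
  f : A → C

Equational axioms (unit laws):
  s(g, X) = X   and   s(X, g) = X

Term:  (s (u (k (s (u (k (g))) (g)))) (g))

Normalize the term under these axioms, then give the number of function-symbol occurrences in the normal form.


1. (s (u (k (s (u (k (g))) (g)))) (g))  →  (u (k (s (u (k (g))) (g))))
2. (u (k (s (u (k (g))) (g))))  →  (u (k (u (k (g)))))
normal form: (u (k (u (k (g)))))

size = 5


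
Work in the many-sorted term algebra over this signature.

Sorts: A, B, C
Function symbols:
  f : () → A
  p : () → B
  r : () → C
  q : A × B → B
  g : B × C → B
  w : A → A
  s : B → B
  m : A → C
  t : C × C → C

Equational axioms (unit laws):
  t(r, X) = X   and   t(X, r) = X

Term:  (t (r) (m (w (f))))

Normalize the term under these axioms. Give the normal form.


1. (t (r) (m (w (f))))  →  (m (w (f)))

normal form = (m (w (f)))


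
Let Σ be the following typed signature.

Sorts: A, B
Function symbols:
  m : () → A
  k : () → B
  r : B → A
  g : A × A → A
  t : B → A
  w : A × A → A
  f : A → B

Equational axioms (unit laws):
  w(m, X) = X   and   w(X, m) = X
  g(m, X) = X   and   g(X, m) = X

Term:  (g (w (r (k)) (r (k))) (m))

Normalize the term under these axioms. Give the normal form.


1. (g (w (r (k)) (r (k))) (m))  →  (w (r (k)) (r (k)))

normal form = (w (r (k)) (r (k)))


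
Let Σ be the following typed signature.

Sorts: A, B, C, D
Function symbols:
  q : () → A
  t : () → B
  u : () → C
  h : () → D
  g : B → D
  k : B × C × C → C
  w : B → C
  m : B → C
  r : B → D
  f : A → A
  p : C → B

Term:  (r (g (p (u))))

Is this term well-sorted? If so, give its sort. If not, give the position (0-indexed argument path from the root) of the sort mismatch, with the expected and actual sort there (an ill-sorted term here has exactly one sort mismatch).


      (u) : C
    (p (u)) : B
  (g (p (u))) : D
(r (g (p (u)))) : ✗ arg 0 at [0] has sort D, expected B

ill-sorted at position [0]: expected B, got D


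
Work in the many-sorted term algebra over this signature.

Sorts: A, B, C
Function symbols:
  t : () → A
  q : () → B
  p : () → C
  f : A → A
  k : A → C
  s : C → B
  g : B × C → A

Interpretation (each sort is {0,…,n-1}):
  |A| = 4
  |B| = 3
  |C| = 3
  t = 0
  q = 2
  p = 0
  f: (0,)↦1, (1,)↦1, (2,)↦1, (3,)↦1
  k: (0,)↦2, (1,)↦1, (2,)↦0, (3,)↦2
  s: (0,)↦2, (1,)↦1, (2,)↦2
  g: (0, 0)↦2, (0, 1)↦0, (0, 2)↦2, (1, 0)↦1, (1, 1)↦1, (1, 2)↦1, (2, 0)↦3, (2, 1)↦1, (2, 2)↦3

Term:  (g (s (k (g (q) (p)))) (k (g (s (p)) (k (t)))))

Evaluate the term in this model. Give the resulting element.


value = 3

  q = 2
  p = 0
  (g (q) (p)) = g(2, 0) = 3
  (k (g (q) (p))) = k(3,) = 2
  (s (k (g (q) (p)))) = s(2,) = 2
  p = 0
  (s (p)) = s(0,) = 2
  t = 0
  (k (t)) = k(0,) = 2
  (g (s (p)) (k (t))) = g(2, 2) = 3
  (k (g (s (p)) (k (t)))) = k(3,) = 2
  (g (s (k (g (q) (p)))) (k (g (s (p)) (k (t))))) = g(2, 2) = 3


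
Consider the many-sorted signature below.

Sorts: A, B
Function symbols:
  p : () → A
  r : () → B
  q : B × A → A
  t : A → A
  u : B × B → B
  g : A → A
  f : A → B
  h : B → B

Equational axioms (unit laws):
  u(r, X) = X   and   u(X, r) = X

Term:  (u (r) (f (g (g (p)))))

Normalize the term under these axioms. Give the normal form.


normal form = (f (g (g (p))))

1. (u (r) (f (g (g (p)))))  →  (f (g (g (p))))


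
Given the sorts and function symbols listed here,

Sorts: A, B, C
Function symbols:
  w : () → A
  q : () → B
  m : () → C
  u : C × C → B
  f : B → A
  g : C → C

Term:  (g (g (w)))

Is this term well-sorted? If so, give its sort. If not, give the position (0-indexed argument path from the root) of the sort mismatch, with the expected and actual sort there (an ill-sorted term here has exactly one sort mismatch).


ill-sorted at position [0, 0]: expected C, got A

    (w) : A
  (g (w)) : ✗ arg 0 at [0, 0] has sort A, expected C


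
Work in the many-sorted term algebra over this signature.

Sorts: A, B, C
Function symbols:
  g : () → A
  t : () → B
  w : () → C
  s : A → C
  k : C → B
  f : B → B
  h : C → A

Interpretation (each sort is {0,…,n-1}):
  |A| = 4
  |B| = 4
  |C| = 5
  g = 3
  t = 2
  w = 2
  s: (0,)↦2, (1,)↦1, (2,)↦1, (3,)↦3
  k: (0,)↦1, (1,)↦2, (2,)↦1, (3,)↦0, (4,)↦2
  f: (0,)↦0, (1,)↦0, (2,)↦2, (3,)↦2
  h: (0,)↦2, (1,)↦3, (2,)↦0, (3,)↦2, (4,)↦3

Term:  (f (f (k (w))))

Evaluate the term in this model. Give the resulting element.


  w = 2
  (k (w)) = k(2,) = 1
  (f (k (w))) = f(1,) = 0
  (f (f (k (w)))) = f(0,) = 0

value = 0


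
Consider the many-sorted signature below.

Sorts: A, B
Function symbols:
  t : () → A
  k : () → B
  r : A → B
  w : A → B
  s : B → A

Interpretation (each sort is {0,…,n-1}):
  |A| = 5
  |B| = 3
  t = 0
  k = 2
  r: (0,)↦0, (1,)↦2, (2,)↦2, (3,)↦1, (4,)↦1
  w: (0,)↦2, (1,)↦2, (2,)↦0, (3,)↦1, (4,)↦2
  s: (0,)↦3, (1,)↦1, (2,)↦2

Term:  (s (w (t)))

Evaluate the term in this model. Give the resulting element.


  t = 0
  (w (t)) = w(0,) = 2
  (s (w (t))) = s(2,) = 2

value = 2


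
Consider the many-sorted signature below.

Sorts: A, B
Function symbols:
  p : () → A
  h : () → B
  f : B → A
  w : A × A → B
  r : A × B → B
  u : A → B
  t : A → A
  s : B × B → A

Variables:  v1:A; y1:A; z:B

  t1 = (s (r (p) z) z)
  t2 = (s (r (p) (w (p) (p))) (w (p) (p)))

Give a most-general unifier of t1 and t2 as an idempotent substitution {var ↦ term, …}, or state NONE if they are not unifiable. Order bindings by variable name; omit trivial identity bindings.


{z ↦ (w (p) (p))}
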